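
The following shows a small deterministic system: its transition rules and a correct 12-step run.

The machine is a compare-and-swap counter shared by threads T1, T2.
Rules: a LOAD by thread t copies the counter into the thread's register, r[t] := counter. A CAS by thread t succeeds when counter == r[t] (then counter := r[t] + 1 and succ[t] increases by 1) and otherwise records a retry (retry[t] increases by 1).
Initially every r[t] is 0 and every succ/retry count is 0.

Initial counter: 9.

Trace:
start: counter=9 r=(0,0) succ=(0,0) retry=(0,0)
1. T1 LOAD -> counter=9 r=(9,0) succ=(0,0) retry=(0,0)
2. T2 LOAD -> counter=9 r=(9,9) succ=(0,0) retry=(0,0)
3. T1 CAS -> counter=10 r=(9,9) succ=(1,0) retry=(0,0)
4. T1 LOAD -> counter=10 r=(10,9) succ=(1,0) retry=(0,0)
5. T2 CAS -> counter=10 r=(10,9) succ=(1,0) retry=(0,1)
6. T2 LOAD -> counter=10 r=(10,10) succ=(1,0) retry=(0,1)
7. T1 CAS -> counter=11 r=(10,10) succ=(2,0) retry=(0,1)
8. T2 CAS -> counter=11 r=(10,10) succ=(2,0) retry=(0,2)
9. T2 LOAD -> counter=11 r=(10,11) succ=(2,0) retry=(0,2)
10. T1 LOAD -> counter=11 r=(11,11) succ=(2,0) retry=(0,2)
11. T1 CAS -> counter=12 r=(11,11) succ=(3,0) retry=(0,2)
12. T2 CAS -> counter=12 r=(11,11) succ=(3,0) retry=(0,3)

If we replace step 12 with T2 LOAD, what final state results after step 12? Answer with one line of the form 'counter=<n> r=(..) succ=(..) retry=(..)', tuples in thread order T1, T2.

counter=12 r=(11,12) succ=(3,0) retry=(0,2)

(re-executing from step 12 with the substitution; state before step 12: counter=12 r=(11,11) succ=(3,0) retry=(0,2))
12. T2 LOAD -> counter=12 r=(11,12) succ=(3,0) retry=(0,2)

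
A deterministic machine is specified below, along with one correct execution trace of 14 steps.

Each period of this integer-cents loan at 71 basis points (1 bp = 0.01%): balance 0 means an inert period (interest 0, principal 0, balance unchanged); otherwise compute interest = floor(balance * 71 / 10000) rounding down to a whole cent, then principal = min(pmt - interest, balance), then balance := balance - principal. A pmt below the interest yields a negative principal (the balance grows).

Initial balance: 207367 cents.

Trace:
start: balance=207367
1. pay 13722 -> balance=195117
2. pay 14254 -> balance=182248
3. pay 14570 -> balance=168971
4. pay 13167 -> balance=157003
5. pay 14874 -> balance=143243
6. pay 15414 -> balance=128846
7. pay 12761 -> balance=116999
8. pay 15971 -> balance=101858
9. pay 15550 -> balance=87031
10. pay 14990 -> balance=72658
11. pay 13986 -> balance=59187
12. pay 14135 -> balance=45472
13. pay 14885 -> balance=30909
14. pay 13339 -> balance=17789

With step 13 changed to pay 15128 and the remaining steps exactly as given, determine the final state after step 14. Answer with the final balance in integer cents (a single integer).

17544

(re-executing from step 13 with the substitution; state before step 13: balance=45472)
13. pay 15128 -> balance=30666
14. pay 13339 -> balance=17544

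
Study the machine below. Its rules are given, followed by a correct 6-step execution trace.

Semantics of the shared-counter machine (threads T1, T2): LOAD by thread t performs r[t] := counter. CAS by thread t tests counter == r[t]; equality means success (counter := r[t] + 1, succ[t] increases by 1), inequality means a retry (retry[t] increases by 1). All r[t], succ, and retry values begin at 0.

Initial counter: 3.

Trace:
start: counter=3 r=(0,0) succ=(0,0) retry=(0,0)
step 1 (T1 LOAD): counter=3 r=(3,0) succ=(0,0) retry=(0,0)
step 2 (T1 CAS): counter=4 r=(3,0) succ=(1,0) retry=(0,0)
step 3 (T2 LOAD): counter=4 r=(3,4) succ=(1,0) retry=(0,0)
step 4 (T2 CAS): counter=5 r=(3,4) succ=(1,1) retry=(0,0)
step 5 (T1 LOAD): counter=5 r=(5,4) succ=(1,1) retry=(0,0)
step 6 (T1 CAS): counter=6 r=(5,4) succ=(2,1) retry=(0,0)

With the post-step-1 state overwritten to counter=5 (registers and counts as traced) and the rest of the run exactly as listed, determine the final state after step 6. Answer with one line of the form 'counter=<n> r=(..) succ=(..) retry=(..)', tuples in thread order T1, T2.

counter=7 r=(6,5) succ=(1,1) retry=(1,0)

state after step 1 := counter=5 r=(3,0) succ=(0,0) retry=(0,0)
step 2 (T1 CAS): counter=5 r=(3,0) succ=(0,0) retry=(1,0)
step 3 (T2 LOAD): counter=5 r=(3,5) succ=(0,0) retry=(1,0)
step 4 (T2 CAS): counter=6 r=(3,5) succ=(0,1) retry=(1,0)
step 5 (T1 LOAD): counter=6 r=(6,5) succ=(0,1) retry=(1,0)
step 6 (T1 CAS): counter=7 r=(6,5) succ=(1,1) retry=(1,0)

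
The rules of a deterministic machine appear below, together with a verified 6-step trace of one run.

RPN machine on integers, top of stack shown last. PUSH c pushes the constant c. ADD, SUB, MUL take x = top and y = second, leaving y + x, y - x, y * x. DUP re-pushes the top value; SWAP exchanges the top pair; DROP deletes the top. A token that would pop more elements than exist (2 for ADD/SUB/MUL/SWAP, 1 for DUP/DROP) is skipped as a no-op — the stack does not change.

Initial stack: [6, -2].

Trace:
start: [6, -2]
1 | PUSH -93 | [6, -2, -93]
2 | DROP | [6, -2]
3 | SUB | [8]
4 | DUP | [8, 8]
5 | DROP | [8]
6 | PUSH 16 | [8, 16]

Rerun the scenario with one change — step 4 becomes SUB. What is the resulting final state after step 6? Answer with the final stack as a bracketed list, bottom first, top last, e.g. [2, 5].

(re-executing from step 4 with the substitution; state before step 4: [8])
4 | SUB | [8]
5 | DROP | []
6 | PUSH 16 | [16]

[16]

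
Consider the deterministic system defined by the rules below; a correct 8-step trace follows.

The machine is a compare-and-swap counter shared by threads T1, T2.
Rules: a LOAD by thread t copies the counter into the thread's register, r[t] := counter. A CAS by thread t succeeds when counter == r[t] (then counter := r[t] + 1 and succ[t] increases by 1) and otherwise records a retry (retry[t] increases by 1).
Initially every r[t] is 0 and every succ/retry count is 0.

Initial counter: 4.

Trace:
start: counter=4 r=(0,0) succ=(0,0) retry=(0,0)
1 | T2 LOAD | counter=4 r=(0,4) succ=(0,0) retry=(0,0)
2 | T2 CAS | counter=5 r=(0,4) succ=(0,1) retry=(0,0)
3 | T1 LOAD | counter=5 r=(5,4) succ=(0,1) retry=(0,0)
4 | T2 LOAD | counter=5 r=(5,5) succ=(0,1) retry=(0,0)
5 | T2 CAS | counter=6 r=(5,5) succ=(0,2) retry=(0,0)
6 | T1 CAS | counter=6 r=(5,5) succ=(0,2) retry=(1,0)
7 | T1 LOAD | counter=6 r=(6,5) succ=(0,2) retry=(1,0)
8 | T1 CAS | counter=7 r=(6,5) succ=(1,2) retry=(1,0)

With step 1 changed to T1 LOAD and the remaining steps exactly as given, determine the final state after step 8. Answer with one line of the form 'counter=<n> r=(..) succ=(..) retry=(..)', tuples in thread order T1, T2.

counter=6 r=(5,4) succ=(1,1) retry=(1,1)

(re-executing from step 1 with the substitution; state before step 1: counter=4 r=(0,0) succ=(0,0) retry=(0,0))
1 | T1 LOAD | counter=4 r=(4,0) succ=(0,0) retry=(0,0)
2 | T2 CAS | counter=4 r=(4,0) succ=(0,0) retry=(0,1)
3 | T1 LOAD | counter=4 r=(4,0) succ=(0,0) retry=(0,1)
4 | T2 LOAD | counter=4 r=(4,4) succ=(0,0) retry=(0,1)
5 | T2 CAS | counter=5 r=(4,4) succ=(0,1) retry=(0,1)
6 | T1 CAS | counter=5 r=(4,4) succ=(0,1) retry=(1,1)
7 | T1 LOAD | counter=5 r=(5,4) succ=(0,1) retry=(1,1)
8 | T1 CAS | counter=6 r=(5,4) succ=(1,1) retry=(1,1)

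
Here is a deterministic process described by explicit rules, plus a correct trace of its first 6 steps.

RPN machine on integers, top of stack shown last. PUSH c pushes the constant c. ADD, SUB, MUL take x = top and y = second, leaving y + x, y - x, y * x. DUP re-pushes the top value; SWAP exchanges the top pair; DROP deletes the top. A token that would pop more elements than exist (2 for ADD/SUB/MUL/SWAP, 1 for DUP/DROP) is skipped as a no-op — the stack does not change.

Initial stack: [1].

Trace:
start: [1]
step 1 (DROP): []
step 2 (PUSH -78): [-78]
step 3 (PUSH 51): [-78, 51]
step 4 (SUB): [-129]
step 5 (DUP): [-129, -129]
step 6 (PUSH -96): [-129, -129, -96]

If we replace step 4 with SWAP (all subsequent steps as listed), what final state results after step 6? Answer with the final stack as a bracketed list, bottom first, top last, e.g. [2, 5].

(re-executing from step 4 with the substitution; state before step 4: [-78, 51])
step 4 (SWAP): [51, -78]
step 5 (DUP): [51, -78, -78]
step 6 (PUSH -96): [51, -78, -78, -96]

[51, -78, -78, -96]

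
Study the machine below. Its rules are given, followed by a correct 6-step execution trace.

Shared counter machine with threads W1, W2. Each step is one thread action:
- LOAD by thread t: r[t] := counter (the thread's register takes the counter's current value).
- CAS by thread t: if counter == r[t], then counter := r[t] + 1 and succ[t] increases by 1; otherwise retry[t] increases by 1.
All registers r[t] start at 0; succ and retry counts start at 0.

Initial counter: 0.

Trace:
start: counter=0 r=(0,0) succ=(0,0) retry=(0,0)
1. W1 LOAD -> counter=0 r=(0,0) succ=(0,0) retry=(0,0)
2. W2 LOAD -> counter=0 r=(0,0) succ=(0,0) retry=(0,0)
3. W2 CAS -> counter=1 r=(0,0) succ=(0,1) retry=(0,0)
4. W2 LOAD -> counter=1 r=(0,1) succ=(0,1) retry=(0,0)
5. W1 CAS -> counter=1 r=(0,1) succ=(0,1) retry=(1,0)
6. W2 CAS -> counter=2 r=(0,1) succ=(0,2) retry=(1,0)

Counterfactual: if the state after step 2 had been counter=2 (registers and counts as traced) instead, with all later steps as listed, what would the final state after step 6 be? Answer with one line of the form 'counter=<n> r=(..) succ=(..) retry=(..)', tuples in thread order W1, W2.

counter=3 r=(0,2) succ=(0,1) retry=(1,1)

state after step 2 := counter=2 r=(0,0) succ=(0,0) retry=(0,0)
3. W2 CAS -> counter=2 r=(0,0) succ=(0,0) retry=(0,1)
4. W2 LOAD -> counter=2 r=(0,2) succ=(0,0) retry=(0,1)
5. W1 CAS -> counter=2 r=(0,2) succ=(0,0) retry=(1,1)
6. W2 CAS -> counter=3 r=(0,2) succ=(0,1) retry=(1,1)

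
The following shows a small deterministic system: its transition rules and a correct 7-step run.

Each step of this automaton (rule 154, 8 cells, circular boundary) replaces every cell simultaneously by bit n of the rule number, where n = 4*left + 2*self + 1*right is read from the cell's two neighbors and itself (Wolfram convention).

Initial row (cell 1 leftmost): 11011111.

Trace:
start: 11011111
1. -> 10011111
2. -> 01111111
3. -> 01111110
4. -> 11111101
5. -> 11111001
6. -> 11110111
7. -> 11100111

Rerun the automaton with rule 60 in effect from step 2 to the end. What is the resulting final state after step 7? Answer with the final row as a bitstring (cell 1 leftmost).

11111111

(re-executing steps 2..7 under rule 60; state before step 2: 10011111)
2. -> 01010000
3. -> 01111000
4. -> 01000100
5. -> 01100110
6. -> 01010101
7. -> 11111111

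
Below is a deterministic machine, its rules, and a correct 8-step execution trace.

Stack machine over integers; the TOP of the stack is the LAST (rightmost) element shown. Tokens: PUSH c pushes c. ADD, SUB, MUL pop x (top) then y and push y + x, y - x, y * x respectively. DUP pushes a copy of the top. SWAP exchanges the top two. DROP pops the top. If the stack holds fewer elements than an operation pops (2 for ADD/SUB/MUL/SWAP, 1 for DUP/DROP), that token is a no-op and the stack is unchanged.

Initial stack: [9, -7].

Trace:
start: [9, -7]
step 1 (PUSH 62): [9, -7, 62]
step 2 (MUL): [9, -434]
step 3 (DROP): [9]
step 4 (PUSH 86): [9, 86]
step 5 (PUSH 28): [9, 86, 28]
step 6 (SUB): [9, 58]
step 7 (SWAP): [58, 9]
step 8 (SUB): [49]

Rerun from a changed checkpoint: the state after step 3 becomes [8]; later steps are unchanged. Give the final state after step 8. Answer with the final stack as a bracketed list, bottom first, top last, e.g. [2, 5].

state after step 3 := [8]
step 4 (PUSH 86): [8, 86]
step 5 (PUSH 28): [8, 86, 28]
step 6 (SUB): [8, 58]
step 7 (SWAP): [58, 8]
step 8 (SUB): [50]

[50]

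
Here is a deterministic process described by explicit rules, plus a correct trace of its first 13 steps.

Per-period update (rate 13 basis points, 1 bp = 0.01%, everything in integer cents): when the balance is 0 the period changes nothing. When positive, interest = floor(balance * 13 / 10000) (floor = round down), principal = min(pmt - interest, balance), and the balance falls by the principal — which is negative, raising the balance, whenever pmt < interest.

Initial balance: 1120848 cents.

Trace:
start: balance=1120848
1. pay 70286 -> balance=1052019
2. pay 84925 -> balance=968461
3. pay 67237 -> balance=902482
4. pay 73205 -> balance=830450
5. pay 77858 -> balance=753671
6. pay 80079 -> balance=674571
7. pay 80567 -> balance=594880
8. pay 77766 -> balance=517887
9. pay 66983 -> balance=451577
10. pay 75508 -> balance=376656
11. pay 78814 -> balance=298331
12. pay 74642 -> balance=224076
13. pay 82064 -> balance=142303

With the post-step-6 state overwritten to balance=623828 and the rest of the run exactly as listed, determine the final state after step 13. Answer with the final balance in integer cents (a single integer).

state after step 6 := balance=623828
7. pay 80567 -> balance=544071
8. pay 77766 -> balance=467012
9. pay 66983 -> balance=400636
10. pay 75508 -> balance=325648
11. pay 78814 -> balance=247257
12. pay 74642 -> balance=172936
13. pay 82064 -> balance=91096

91096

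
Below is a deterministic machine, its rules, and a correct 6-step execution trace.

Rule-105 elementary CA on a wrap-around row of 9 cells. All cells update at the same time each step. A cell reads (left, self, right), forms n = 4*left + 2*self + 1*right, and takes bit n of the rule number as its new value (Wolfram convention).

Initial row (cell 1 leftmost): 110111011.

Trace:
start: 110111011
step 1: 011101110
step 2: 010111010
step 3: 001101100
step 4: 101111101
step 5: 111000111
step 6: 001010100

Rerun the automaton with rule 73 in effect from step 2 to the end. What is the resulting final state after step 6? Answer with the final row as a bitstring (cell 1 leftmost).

111111111

(re-executing steps 2..6 under rule 73; state before step 2: 011101110)
step 2: 010101010
step 3: 000000000
step 4: 111111111
step 5: 000000000
step 6: 111111111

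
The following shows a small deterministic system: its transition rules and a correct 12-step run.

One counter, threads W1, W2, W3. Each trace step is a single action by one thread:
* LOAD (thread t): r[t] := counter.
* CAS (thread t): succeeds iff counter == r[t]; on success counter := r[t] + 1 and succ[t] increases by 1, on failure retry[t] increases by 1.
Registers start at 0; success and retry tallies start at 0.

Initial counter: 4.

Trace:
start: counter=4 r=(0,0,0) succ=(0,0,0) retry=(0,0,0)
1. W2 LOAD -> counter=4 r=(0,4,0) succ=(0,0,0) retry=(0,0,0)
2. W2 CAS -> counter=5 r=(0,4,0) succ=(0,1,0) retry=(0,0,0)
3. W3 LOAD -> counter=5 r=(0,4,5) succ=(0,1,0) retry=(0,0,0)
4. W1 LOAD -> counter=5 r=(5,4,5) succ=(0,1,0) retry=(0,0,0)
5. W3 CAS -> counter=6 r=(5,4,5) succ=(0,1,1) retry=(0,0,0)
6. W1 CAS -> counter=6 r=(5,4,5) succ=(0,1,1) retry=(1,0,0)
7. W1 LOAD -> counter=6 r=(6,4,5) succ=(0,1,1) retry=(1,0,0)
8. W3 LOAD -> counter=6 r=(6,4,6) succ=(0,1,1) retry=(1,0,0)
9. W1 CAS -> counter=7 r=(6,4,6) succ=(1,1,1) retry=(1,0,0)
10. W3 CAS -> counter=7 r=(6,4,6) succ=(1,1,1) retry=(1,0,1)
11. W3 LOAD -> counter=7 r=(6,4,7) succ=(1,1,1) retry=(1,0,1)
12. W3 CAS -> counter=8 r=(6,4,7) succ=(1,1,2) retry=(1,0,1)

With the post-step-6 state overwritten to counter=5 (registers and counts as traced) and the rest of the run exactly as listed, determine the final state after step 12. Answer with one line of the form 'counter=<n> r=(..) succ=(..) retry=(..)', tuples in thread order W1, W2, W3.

state after step 6 := counter=5 r=(5,4,5) succ=(0,1,1) retry=(1,0,0)
7. W1 LOAD -> counter=5 r=(5,4,5) succ=(0,1,1) retry=(1,0,0)
8. W3 LOAD -> counter=5 r=(5,4,5) succ=(0,1,1) retry=(1,0,0)
9. W1 CAS -> counter=6 r=(5,4,5) succ=(1,1,1) retry=(1,0,0)
10. W3 CAS -> counter=6 r=(5,4,5) succ=(1,1,1) retry=(1,0,1)
11. W3 LOAD -> counter=6 r=(5,4,6) succ=(1,1,1) retry=(1,0,1)
12. W3 CAS -> counter=7 r=(5,4,6) succ=(1,1,2) retry=(1,0,1)

counter=7 r=(5,4,6) succ=(1,1,2) retry=(1,0,1)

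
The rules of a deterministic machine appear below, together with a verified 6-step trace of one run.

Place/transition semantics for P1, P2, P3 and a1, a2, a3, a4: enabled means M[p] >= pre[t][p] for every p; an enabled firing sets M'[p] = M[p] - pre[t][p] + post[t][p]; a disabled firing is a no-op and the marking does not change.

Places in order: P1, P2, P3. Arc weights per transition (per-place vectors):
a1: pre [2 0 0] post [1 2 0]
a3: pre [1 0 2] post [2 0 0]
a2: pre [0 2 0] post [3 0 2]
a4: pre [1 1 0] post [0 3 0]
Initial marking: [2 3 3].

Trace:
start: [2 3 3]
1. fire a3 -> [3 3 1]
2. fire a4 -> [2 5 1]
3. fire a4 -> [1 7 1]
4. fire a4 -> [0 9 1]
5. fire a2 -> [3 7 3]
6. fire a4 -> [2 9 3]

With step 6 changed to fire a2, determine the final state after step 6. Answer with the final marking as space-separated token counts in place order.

6 5 5

(re-executing from step 6 with the substitution; state before step 6: [3 7 3])
6. fire a2 -> [6 5 5]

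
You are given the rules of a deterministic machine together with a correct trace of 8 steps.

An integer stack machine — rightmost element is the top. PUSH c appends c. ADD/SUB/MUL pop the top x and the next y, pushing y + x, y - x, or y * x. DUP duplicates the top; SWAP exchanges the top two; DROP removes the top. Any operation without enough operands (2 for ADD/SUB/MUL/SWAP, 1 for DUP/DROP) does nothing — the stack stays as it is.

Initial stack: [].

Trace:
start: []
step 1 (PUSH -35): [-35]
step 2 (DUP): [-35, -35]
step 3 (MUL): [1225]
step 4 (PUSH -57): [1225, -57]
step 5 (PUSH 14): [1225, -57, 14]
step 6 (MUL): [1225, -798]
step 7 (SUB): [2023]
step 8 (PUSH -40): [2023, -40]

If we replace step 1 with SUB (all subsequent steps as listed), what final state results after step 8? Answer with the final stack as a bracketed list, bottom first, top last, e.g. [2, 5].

[-798, -40]

(re-executing from step 1 with the substitution; state before step 1: [])
step 1 (SUB): []
step 2 (DUP): []
step 3 (MUL): []
step 4 (PUSH -57): [-57]
step 5 (PUSH 14): [-57, 14]
step 6 (MUL): [-798]
step 7 (SUB): [-798]
step 8 (PUSH -40): [-798, -40]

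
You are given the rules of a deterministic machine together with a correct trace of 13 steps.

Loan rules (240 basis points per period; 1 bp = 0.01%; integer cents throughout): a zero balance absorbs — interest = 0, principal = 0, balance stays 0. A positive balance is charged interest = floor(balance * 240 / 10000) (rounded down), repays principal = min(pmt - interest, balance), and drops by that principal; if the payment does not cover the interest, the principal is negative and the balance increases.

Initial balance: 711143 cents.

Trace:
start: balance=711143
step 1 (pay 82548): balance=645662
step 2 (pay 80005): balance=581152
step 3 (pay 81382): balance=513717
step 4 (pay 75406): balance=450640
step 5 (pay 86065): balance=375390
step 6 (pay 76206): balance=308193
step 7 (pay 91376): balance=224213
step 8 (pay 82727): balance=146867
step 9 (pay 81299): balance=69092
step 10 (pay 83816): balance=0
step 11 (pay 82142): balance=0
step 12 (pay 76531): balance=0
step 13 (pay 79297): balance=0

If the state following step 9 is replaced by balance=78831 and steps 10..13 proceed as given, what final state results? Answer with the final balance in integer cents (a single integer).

state after step 9 := balance=78831
step 10 (pay 83816): balance=0
step 11 (pay 82142): balance=0
step 12 (pay 76531): balance=0
step 13 (pay 79297): balance=0

0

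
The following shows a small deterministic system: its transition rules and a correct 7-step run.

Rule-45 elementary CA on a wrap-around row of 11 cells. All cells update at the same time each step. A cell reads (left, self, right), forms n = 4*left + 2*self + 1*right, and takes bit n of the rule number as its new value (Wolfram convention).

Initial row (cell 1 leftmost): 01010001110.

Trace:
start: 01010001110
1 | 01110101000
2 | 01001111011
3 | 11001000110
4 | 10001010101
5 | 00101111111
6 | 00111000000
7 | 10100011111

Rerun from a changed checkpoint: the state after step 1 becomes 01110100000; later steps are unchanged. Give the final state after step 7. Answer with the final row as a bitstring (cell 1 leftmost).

state after step 1 := 01110100000
2 | 01001101111
3 | 11001011000
4 | 10001110010
5 | 10101000011
6 | 01111011010
7 | 01000110110

01000110110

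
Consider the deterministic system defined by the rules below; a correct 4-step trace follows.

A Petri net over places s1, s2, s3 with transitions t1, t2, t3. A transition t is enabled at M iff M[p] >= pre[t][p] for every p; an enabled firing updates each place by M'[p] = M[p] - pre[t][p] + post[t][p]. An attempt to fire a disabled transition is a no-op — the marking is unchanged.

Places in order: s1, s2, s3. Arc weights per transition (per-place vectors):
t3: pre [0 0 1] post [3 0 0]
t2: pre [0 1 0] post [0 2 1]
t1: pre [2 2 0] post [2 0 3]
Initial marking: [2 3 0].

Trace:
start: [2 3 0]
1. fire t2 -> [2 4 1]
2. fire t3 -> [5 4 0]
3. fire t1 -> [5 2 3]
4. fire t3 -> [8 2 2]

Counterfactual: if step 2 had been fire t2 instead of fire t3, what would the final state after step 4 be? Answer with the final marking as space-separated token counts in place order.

(re-executing from step 2 with the substitution; state before step 2: [2 4 1])
2. fire t2 -> [2 5 2]
3. fire t1 -> [2 3 5]
4. fire t3 -> [5 3 4]

5 3 4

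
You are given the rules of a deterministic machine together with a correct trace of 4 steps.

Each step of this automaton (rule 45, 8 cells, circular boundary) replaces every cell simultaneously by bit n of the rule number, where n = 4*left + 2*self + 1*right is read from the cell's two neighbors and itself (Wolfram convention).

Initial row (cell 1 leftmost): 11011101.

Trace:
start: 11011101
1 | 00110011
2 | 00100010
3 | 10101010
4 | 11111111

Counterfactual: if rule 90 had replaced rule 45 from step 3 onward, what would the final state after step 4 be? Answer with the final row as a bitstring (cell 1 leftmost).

(re-executing steps 3..4 under rule 90; state before step 3: 00100010)
3 | 01010101
4 | 00000000

00000000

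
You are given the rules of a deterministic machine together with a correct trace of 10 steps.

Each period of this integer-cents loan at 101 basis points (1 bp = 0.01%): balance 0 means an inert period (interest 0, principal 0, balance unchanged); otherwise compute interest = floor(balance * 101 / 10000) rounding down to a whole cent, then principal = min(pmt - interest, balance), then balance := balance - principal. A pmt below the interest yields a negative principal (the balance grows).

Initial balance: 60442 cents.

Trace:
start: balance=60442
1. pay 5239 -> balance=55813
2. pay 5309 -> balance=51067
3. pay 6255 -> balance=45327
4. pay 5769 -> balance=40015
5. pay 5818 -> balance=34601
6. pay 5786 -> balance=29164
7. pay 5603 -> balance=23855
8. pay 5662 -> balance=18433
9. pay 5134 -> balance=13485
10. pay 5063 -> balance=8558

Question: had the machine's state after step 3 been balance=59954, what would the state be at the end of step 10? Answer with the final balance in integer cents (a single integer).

24251

state after step 3 := balance=59954
4. pay 5769 -> balance=54790
5. pay 5818 -> balance=49525
6. pay 5786 -> balance=44239
7. pay 5603 -> balance=39082
8. pay 5662 -> balance=33814
9. pay 5134 -> balance=29021
10. pay 5063 -> balance=24251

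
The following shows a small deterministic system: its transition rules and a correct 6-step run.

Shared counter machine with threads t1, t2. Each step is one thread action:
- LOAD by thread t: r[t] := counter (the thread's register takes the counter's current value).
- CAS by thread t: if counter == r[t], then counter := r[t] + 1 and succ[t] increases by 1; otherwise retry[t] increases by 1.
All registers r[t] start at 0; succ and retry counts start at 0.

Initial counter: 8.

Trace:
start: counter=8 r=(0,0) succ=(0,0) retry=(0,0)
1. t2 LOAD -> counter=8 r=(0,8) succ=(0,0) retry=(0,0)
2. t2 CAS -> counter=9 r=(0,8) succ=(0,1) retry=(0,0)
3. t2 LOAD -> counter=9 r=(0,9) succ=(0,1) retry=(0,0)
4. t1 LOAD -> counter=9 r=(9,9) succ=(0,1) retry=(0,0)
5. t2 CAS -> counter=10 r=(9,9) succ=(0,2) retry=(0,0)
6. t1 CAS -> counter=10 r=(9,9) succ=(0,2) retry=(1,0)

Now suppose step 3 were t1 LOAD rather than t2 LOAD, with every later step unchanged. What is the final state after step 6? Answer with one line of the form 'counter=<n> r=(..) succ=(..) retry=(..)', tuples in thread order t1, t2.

counter=10 r=(9,8) succ=(1,1) retry=(0,1)

(re-executing from step 3 with the substitution; state before step 3: counter=9 r=(0,8) succ=(0,1) retry=(0,0))
3. t1 LOAD -> counter=9 r=(9,8) succ=(0,1) retry=(0,0)
4. t1 LOAD -> counter=9 r=(9,8) succ=(0,1) retry=(0,0)
5. t2 CAS -> counter=9 r=(9,8) succ=(0,1) retry=(0,1)
6. t1 CAS -> counter=10 r=(9,8) succ=(1,1) retry=(0,1)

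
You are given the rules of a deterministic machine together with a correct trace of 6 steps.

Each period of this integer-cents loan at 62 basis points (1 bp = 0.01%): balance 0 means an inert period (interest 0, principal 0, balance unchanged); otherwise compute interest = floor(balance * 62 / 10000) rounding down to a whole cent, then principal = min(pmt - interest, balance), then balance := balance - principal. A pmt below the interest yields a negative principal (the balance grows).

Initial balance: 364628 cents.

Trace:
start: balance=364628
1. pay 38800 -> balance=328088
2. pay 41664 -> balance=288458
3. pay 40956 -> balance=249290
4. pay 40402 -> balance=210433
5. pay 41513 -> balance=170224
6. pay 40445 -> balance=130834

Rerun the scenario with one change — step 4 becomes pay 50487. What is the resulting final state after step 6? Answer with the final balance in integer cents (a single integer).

(re-executing from step 4 with the substitution; state before step 4: balance=249290)
4. pay 50487 -> balance=200348
5. pay 41513 -> balance=160077
6. pay 40445 -> balance=120624

120624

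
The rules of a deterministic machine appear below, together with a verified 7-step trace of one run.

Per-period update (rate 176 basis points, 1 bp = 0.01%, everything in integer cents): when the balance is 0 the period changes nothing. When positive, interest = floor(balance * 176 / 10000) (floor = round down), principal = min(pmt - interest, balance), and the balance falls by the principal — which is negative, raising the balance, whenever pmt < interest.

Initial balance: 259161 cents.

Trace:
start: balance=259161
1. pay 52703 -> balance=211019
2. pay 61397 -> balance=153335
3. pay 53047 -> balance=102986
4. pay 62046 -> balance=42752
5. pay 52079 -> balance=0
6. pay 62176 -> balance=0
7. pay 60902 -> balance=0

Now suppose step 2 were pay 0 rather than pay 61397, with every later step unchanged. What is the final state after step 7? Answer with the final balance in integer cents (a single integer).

(re-executing from step 2 with the substitution; state before step 2: balance=211019)
2. pay 0 -> balance=214732
3. pay 53047 -> balance=165464
4. pay 62046 -> balance=106330
5. pay 52079 -> balance=56122
6. pay 62176 -> balance=0
7. pay 60902 -> balance=0

0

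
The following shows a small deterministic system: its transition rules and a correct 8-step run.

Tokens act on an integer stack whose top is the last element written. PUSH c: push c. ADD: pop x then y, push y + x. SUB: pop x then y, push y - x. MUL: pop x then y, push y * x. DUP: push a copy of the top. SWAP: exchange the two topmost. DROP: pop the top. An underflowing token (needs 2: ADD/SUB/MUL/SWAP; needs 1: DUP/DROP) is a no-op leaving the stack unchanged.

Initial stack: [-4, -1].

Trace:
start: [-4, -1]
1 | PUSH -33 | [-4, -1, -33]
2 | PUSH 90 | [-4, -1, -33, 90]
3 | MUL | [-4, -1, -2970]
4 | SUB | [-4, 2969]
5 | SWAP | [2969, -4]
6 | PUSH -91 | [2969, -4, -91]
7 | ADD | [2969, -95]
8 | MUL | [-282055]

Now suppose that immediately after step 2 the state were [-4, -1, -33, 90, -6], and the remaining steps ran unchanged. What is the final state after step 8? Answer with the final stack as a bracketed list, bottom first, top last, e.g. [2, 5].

state after step 2 := [-4, -1, -33, 90, -6]
3 | MUL | [-4, -1, -33, -540]
4 | SUB | [-4, -1, 507]
5 | SWAP | [-4, 507, -1]
6 | PUSH -91 | [-4, 507, -1, -91]
7 | ADD | [-4, 507, -92]
8 | MUL | [-4, -46644]

[-4, -46644]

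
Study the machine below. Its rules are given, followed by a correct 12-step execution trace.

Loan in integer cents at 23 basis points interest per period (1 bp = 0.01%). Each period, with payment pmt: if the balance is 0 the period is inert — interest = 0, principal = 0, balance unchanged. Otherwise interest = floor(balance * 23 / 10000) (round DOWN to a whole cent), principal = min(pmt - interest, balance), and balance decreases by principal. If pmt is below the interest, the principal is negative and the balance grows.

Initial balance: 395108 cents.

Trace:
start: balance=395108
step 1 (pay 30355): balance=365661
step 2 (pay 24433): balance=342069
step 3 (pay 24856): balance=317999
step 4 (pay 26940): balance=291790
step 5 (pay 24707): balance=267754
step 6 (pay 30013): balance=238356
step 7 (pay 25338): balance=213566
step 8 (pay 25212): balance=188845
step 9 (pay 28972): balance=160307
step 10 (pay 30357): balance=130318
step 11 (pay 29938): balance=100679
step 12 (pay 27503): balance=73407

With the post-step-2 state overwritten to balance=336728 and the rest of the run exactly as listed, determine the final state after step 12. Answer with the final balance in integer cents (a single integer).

67942

state after step 2 := balance=336728
step 3 (pay 24856): balance=312646
step 4 (pay 26940): balance=286425
step 5 (pay 24707): balance=262376
step 6 (pay 30013): balance=232966
step 7 (pay 25338): balance=208163
step 8 (pay 25212): balance=183429
step 9 (pay 28972): balance=154878
step 10 (pay 30357): balance=124877
step 11 (pay 29938): balance=95226
step 12 (pay 27503): balance=67942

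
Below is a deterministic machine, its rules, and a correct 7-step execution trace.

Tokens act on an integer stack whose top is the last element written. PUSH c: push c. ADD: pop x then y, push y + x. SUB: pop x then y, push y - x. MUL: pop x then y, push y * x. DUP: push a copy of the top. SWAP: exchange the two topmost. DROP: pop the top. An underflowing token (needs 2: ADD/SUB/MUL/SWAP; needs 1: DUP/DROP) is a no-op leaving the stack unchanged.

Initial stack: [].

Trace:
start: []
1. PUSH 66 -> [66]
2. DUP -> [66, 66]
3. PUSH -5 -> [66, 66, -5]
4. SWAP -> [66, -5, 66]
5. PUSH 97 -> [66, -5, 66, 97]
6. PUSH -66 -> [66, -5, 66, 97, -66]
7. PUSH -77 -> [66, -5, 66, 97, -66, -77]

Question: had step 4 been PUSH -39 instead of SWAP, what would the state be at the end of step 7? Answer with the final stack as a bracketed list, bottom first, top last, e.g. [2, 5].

[66, 66, -5, -39, 97, -66, -77]

(re-executing from step 4 with the substitution; state before step 4: [66, 66, -5])
4. PUSH -39 -> [66, 66, -5, -39]
5. PUSH 97 -> [66, 66, -5, -39, 97]
6. PUSH -66 -> [66, 66, -5, -39, 97, -66]
7. PUSH -77 -> [66, 66, -5, -39, 97, -66, -77]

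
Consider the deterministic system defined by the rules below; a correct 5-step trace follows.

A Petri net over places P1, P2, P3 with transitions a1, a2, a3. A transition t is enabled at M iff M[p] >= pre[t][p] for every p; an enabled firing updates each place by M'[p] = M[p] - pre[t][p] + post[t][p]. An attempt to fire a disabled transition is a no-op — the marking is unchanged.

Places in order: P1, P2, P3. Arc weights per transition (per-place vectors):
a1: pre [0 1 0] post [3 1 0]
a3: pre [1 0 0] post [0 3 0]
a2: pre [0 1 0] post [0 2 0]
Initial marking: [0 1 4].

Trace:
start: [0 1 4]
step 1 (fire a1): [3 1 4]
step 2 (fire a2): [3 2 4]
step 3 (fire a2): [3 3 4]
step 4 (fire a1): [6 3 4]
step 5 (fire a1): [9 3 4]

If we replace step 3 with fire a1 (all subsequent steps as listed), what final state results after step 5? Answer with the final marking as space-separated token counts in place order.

(re-executing from step 3 with the substitution; state before step 3: [3 2 4])
step 3 (fire a1): [6 2 4]
step 4 (fire a1): [9 2 4]
step 5 (fire a1): [12 2 4]

12 2 4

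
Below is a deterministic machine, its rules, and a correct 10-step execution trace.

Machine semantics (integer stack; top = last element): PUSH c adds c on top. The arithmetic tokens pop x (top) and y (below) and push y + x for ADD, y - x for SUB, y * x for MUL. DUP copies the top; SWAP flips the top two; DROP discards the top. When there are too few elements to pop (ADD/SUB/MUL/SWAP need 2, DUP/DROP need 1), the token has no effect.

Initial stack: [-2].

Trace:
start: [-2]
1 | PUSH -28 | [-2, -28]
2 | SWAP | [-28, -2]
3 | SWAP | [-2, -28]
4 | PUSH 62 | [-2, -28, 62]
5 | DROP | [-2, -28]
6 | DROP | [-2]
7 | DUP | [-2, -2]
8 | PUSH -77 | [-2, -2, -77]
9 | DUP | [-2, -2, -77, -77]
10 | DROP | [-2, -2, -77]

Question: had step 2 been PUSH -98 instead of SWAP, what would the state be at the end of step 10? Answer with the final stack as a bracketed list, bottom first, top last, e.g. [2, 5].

[-2, -98, -98, -77]

(re-executing from step 2 with the substitution; state before step 2: [-2, -28])
2 | PUSH -98 | [-2, -28, -98]
3 | SWAP | [-2, -98, -28]
4 | PUSH 62 | [-2, -98, -28, 62]
5 | DROP | [-2, -98, -28]
6 | DROP | [-2, -98]
7 | DUP | [-2, -98, -98]
8 | PUSH -77 | [-2, -98, -98, -77]
9 | DUP | [-2, -98, -98, -77, -77]
10 | DROP | [-2, -98, -98, -77]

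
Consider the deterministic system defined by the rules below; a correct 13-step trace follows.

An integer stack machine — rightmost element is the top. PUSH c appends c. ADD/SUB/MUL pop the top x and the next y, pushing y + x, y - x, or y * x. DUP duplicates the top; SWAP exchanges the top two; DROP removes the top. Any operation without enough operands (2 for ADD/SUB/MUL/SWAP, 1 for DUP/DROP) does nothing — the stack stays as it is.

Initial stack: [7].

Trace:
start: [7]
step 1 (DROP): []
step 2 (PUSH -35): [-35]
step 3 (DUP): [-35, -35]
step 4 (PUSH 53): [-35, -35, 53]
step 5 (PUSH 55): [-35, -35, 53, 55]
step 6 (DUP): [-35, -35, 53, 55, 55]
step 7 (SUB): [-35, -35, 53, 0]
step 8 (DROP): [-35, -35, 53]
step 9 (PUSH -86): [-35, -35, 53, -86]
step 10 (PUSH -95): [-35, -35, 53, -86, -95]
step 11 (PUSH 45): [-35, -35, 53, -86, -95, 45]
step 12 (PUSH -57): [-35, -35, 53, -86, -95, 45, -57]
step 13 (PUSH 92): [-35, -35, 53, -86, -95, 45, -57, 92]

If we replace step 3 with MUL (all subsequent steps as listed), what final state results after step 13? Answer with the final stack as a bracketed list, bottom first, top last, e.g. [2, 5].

[-35, 53, -86, -95, 45, -57, 92]

(re-executing from step 3 with the substitution; state before step 3: [-35])
step 3 (MUL): [-35]
step 4 (PUSH 53): [-35, 53]
step 5 (PUSH 55): [-35, 53, 55]
step 6 (DUP): [-35, 53, 55, 55]
step 7 (SUB): [-35, 53, 0]
step 8 (DROP): [-35, 53]
step 9 (PUSH -86): [-35, 53, -86]
step 10 (PUSH -95): [-35, 53, -86, -95]
step 11 (PUSH 45): [-35, 53, -86, -95, 45]
step 12 (PUSH -57): [-35, 53, -86, -95, 45, -57]
step 13 (PUSH 92): [-35, 53, -86, -95, 45, -57, 92]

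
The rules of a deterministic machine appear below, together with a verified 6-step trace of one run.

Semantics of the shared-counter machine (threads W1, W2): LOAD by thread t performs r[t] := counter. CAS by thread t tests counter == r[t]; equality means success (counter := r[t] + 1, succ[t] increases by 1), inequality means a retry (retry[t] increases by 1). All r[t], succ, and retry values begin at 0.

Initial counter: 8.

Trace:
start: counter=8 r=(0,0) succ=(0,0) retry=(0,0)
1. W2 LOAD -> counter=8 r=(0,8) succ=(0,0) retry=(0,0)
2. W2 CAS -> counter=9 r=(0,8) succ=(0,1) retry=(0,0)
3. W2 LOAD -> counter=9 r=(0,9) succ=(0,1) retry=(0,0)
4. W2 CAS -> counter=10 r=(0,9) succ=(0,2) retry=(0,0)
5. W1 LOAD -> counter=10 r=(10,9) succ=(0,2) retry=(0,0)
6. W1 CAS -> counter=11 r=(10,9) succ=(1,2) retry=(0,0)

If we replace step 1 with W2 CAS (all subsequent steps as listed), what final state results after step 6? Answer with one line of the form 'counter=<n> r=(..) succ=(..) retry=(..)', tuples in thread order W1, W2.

counter=10 r=(9,8) succ=(1,1) retry=(0,2)

(re-executing from step 1 with the substitution; state before step 1: counter=8 r=(0,0) succ=(0,0) retry=(0,0))
1. W2 CAS -> counter=8 r=(0,0) succ=(0,0) retry=(0,1)
2. W2 CAS -> counter=8 r=(0,0) succ=(0,0) retry=(0,2)
3. W2 LOAD -> counter=8 r=(0,8) succ=(0,0) retry=(0,2)
4. W2 CAS -> counter=9 r=(0,8) succ=(0,1) retry=(0,2)
5. W1 LOAD -> counter=9 r=(9,8) succ=(0,1) retry=(0,2)
6. W1 CAS -> counter=10 r=(9,8) succ=(1,1) retry=(0,2)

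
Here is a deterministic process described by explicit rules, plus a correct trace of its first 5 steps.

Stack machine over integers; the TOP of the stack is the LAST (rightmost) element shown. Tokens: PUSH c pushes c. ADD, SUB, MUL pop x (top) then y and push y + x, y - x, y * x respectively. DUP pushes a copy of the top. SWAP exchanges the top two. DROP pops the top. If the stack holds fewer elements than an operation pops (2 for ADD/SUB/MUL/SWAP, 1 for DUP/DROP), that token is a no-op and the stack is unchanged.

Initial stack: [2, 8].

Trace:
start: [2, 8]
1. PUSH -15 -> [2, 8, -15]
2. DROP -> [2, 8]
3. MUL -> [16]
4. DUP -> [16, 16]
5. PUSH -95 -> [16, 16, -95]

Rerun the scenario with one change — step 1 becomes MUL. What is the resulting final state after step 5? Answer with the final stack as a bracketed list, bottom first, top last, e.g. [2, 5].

[-95]

(re-executing from step 1 with the substitution; state before step 1: [2, 8])
1. MUL -> [16]
2. DROP -> []
3. MUL -> []
4. DUP -> []
5. PUSH -95 -> [-95]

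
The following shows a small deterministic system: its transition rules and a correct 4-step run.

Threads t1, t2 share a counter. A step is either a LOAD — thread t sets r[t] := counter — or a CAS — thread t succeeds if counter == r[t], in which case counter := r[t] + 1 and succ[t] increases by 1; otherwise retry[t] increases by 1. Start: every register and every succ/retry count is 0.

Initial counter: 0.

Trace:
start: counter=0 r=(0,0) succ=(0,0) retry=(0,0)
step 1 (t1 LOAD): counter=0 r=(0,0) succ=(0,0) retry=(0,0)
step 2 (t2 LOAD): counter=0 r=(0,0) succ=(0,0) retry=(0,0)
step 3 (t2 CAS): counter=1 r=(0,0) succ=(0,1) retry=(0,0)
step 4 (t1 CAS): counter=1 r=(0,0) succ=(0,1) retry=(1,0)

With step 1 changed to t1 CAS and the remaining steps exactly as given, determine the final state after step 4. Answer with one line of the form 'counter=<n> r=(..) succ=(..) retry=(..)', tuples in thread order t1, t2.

(re-executing from step 1 with the substitution; state before step 1: counter=0 r=(0,0) succ=(0,0) retry=(0,0))
step 1 (t1 CAS): counter=1 r=(0,0) succ=(1,0) retry=(0,0)
step 2 (t2 LOAD): counter=1 r=(0,1) succ=(1,0) retry=(0,0)
step 3 (t2 CAS): counter=2 r=(0,1) succ=(1,1) retry=(0,0)
step 4 (t1 CAS): counter=2 r=(0,1) succ=(1,1) retry=(1,0)

counter=2 r=(0,1) succ=(1,1) retry=(1,0)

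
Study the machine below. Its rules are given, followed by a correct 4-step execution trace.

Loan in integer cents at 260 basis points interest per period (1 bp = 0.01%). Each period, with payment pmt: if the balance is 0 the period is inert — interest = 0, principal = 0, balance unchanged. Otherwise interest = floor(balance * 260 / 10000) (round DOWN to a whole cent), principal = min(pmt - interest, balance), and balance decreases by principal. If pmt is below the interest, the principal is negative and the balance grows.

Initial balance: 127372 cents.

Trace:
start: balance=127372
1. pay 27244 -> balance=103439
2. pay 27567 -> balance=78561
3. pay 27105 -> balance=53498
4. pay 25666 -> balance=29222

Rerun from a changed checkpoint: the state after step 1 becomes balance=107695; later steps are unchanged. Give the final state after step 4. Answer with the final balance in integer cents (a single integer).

33820

state after step 1 := balance=107695
2. pay 27567 -> balance=82928
3. pay 27105 -> balance=57979
4. pay 25666 -> balance=33820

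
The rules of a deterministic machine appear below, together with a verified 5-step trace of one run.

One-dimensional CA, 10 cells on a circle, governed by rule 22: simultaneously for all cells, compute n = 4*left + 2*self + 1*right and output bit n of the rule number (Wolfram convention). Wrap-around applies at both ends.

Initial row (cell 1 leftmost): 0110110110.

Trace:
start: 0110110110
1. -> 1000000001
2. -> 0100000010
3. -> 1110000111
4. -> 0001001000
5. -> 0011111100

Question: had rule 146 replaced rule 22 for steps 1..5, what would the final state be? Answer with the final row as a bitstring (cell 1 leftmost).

(re-executing steps 1..5 under rule 146; state before step 1: 0110110110)
1. -> 1000000001
2. -> 0100000010
3. -> 1010000101
4. -> 0001001000
5. -> 0010110100

0010110100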